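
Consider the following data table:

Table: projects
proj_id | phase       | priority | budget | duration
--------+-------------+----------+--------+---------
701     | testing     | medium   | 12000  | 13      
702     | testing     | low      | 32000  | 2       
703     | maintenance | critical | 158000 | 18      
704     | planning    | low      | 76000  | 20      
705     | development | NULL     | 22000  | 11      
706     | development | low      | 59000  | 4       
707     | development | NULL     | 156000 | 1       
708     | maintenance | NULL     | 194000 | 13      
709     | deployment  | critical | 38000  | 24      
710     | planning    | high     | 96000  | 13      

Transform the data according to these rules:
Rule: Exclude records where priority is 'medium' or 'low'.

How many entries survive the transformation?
6

Step 1: Count records to exclude
  - 1 (medium) + 3 (low) = 4 records
Step 2: Total records: 10
Step 3: Remaining = 10 - 4 = 6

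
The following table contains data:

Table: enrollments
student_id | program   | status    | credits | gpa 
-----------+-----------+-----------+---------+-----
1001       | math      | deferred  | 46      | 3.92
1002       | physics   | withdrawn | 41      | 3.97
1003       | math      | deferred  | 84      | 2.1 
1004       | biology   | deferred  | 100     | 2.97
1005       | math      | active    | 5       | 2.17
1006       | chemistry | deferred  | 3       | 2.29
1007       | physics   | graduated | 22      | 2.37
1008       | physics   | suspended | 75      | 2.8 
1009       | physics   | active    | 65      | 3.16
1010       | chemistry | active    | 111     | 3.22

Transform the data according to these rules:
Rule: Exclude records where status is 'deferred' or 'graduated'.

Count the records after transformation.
5

Step 1: Count records to exclude
  - 4 (deferred) + 1 (graduated) = 5 records
Step 2: Total records: 10
Step 3: Remaining = 10 - 5 = 5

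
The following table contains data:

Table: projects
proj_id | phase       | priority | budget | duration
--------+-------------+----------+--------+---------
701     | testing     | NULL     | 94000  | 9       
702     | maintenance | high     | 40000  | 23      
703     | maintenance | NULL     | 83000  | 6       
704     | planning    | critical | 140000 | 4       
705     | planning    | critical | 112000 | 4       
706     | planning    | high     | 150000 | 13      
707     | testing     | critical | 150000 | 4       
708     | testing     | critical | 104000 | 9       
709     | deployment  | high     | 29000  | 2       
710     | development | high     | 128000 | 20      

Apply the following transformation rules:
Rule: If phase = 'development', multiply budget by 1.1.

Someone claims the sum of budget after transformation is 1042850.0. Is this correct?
No, the correct result is 1042800.0.

Step 1: Calculate the correct sum after transformation
Step 2: Apply multiplier 1.1 to records where phase = 'development'
Step 3: Correct result = 1042800.0
Step 4: Claimed result = 1042850.0
Step 5: 1042800.0 ≠ 1042850.0
Conclusion: The claimed result is incorrect. The correct answer is 1042800.0.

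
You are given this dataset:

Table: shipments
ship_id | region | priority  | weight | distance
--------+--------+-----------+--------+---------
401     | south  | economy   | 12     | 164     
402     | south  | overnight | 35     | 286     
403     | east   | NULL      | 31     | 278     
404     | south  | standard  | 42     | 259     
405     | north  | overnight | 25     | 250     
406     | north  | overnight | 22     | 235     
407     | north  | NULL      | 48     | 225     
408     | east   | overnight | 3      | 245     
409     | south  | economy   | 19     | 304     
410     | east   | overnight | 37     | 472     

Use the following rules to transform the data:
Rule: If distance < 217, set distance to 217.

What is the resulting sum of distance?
2771

Step 1: 1 records have distance < 217
Step 2: These records originally summed to 164
Step 3: After setting to minimum: 1 × 217 = 217
Step 4: Unaffected records sum: 2554
Step 5: Final sum = 217 + 2554 = 2771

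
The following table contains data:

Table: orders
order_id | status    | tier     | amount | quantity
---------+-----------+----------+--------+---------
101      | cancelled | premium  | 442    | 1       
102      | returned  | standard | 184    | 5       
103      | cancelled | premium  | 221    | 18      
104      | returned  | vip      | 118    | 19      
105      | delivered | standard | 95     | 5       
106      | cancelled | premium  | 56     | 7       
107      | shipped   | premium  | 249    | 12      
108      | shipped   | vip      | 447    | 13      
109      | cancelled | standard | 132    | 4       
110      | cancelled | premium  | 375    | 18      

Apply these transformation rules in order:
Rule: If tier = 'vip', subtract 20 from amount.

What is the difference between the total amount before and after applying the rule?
40

Step 1: Original sum of amount = 2319
Step 2: 2 records have tier = 'vip'
Step 3: Each affected record changes by -20
Step 4: Total change = 2 × -20 = -40
Step 5: New sum = 2319 + -40 = 2279
Step 6: Difference = |2279 - 2319| = 40
        (Sum decreased by 40)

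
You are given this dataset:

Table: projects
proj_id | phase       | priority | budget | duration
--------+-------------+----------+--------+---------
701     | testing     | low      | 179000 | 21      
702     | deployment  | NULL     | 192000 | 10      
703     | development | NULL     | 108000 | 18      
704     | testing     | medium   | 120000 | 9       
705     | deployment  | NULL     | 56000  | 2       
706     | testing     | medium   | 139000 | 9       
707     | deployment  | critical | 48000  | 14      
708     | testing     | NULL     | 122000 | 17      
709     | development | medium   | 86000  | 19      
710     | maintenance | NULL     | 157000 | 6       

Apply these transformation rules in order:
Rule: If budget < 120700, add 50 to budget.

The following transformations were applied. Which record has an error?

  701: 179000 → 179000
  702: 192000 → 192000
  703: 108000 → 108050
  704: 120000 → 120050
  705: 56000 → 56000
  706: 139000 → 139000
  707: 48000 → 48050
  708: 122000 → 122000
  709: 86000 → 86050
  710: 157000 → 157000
Record 705 has an error. The correct transformed value should be 56050, not 56000.

Step 1: Check each record against the rule
Step 2: Record 705 has budget = 56000
Step 3: Since 56000 < 120700, the bonus should have been applied
Step 4: Correct value = 56050, but claimed value = 56000
Conclusion: Record 705 has the error.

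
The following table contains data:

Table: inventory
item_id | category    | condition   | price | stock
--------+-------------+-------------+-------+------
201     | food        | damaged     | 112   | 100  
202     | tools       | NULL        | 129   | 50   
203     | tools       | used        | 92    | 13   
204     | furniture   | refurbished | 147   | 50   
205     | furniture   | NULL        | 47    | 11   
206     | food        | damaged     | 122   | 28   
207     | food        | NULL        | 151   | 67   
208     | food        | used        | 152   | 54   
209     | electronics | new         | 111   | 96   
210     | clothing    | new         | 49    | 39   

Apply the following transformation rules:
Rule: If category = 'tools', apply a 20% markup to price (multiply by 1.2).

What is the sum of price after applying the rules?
1156.2

Step 1: Records with category = 'tools' have total price = 221
Step 2: Apply multiplier: 221 × 1.2 = 265.2
Step 3: Other records total: 891
Step 4: Final sum = 265.2 + 891 = 1156.2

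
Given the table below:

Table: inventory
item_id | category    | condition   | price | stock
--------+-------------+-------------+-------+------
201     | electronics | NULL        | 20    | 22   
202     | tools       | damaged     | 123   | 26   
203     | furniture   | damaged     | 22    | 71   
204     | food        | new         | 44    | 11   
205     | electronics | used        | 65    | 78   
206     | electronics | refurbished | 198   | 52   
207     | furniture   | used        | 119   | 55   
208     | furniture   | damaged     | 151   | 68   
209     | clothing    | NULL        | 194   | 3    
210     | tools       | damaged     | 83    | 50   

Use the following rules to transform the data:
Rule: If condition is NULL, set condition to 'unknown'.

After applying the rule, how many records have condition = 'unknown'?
2

Step 1: Count records where condition IS NULL
Step 2: Found 2 records with NULL condition
Step 3: These records will have condition set to 'unknown'
Step 4: Records already having condition = 'unknown': 0
Step 5: Answer: 2 + 0 = 2 records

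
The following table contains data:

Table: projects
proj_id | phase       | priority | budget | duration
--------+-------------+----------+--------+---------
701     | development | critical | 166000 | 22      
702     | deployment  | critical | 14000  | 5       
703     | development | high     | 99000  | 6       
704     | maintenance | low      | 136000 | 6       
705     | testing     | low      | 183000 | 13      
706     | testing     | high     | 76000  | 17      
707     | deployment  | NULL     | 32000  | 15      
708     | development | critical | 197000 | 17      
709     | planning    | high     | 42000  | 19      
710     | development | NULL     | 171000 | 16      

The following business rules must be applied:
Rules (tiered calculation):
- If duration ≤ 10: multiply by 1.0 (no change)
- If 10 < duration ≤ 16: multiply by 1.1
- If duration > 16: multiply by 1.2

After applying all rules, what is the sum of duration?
155.4

Step 1: Tier 1 (duration ≤ 10): 3 records, sum = 17 × 1.0 = 17.0
Step 2: Tier 2 (10 < duration ≤ 16): 3 records, sum = 44 × 1.1 = 48.4
Step 3: Tier 3 (duration > 16): 4 records, sum = 75 × 1.2 = 90.0
Step 4: Final sum = 17.0 + 48.4 + 90.0 = 155.4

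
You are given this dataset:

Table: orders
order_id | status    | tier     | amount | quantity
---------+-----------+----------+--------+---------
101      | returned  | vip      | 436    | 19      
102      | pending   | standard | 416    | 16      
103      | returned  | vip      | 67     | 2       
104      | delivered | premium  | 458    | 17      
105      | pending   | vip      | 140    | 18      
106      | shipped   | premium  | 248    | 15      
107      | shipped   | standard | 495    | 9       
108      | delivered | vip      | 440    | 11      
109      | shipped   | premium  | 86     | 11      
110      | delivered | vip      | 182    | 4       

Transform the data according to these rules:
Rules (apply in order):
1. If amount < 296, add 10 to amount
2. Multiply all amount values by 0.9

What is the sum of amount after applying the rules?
2716.2

Step 1: Apply Rule 1 - Add 10 to records with amount < 296
  - 5 records affected: 723 + (5 × 10) = 773
  - Unaffected records: 2245
  - Sum after Rule 1: 3018
Step 2: Apply Rule 2 - Multiply all by 0.9
  - 3018 × 0.9 = 2716.2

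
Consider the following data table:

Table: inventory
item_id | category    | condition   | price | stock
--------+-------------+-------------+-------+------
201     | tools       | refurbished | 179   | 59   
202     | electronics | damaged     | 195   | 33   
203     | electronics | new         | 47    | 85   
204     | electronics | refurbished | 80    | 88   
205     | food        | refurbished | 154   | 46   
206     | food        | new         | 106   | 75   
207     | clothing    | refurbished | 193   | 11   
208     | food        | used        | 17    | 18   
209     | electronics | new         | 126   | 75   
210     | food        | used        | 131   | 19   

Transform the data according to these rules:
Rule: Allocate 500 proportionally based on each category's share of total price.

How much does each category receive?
clothing: 78.58, electronics: 182.41, food: 166.12, tools: 72.88

Step 1: Calculate total price = 1228
Step 2: Calculate each category's proportion:
  clothing: 193/1228 = 15.72% → 78.58
  electronics: 448/1228 = 36.48% → 182.41
  food: 408/1228 = 33.22% → 166.12
  tools: 179/1228 = 14.58% → 72.88
Step 3: Verify: sum of allocations ≈ 500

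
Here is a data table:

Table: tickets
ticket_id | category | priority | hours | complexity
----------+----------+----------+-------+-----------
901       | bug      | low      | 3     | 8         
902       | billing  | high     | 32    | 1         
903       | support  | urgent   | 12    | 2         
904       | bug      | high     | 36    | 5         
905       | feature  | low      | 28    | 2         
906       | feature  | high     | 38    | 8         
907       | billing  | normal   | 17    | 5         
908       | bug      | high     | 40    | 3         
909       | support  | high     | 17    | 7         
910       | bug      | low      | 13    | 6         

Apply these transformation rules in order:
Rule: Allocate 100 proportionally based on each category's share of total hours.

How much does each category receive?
billing: 20.76, bug: 38.98, feature: 27.97, support: 12.29

Step 1: Calculate total hours = 236
Step 2: Calculate each category's proportion:
  billing: 49/236 = 20.76% → 20.76
  bug: 92/236 = 38.98% → 38.98
  feature: 66/236 = 27.97% → 27.97
  support: 29/236 = 12.29% → 12.29
Step 3: Verify: sum of allocations ≈ 100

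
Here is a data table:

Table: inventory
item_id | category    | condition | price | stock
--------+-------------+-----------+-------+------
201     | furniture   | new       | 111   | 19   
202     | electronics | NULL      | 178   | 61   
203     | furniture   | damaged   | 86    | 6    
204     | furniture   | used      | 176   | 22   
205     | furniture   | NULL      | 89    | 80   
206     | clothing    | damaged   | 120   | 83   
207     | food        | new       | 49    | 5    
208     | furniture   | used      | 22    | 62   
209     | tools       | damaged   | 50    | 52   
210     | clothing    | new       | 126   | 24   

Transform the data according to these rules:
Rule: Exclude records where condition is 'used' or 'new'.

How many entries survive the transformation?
5

Step 1: Count records to exclude
  - 2 (used) + 3 (new) = 5 records
Step 2: Total records: 10
Step 3: Remaining = 10 - 5 = 5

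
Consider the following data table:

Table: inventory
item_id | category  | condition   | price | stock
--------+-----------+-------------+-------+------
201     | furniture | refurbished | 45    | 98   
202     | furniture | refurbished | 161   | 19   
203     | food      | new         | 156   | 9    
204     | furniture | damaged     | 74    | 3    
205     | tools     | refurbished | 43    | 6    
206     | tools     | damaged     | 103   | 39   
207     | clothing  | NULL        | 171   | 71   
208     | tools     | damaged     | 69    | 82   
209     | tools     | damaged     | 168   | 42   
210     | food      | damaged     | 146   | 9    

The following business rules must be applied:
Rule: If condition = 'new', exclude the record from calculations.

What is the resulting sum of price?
980

Step 1: Identify records where condition = 'new'
Step 2: The excluded records sum to 156
Step 3: Original total price = 1136
Step 4: Remaining total = 1136 - 156 = 980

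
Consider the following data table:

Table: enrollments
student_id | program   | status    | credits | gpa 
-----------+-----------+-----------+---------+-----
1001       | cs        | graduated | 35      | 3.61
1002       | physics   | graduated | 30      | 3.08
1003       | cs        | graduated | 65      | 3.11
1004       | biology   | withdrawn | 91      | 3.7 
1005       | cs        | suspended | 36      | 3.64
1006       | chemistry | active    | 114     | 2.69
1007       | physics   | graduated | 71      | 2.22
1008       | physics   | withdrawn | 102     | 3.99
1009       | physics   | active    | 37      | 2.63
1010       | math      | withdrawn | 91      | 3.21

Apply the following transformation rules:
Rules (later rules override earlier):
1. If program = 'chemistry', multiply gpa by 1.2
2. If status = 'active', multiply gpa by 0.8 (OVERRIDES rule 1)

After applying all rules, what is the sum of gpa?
30.82

Step 1: Rule 2 takes priority for records with status = 'active'
  - 2 records: 5.32 × 0.8 = 4.26
Step 2: Rule 1 applies to remaining records with program = 'chemistry'
  - 0 records: 0 × 1.2 = 0.0
Step 3: Other records unchanged: 26.56
Step 4: Final sum = 4.26 + 0.0 + 26.56 = 30.82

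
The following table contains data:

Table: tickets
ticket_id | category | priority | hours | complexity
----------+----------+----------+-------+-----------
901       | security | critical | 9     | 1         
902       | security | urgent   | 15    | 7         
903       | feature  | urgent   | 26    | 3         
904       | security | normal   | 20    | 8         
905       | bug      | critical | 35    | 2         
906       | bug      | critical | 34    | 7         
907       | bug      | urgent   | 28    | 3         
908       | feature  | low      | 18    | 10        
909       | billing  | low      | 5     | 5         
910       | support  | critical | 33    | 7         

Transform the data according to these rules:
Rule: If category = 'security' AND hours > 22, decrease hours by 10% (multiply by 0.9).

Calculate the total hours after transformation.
223

Step 1: Find records where category = 'security' AND hours > 22
Step 2: 0 records match, summing to 0
Step 3: After multiplier: 0 × 0.9 = 0.0
Step 4: Unaffected records sum: 223
Step 5: Final sum = 0.0 + 223 = 223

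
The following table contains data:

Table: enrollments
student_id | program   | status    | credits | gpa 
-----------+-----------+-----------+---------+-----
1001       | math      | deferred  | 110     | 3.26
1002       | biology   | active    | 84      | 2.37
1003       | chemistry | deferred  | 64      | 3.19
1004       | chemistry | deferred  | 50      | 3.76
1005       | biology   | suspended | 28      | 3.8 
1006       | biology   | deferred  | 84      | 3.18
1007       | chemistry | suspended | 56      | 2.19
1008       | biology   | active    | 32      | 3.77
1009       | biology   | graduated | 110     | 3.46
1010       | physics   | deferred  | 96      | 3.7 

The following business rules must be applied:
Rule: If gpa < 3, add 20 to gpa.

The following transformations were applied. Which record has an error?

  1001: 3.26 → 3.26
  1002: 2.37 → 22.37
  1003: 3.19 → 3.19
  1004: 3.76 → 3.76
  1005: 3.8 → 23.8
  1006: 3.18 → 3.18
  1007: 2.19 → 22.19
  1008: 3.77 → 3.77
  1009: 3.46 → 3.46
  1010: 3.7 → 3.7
Record 1005 has an error. The correct transformed value should be 3.8, not 23.8.

Step 1: Check each record against the rule
Step 2: Record 1005 has gpa = 3.8
Step 3: Since 3.8 >= 3, the bonus should not have been applied
Step 4: Correct value = 3.8, but claimed value = 23.8
Conclusion: Record 1005 has the error.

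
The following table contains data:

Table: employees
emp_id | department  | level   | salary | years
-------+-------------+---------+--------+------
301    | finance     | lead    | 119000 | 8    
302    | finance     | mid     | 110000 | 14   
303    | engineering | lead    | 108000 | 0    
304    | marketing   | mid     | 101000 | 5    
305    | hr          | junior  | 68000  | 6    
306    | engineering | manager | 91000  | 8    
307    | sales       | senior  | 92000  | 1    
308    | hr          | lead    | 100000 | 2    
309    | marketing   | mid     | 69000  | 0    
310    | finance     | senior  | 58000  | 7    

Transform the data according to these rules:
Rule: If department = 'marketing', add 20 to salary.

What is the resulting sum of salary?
916040

Step 1: Count records where department = 'marketing': 2
Step 2: Total bonus added: 2 × 20 = 40
Step 3: Original sum of salary: 916000
Step 4: Final sum = 916000 + 40 = 916040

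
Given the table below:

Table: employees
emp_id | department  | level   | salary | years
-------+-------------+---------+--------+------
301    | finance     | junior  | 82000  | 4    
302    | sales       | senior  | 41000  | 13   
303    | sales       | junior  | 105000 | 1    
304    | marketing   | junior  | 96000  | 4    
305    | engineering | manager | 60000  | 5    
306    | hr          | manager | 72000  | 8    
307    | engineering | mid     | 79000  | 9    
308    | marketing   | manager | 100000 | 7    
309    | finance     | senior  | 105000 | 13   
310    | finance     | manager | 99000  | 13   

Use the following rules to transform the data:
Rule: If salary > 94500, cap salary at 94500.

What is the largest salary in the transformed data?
94500

Step 1: Original maximum salary = 105000
Step 2: Apply cap at 94500
Step 3: 5 records had salary > 94500 and were capped
Step 4: Maximum after transformation = 94500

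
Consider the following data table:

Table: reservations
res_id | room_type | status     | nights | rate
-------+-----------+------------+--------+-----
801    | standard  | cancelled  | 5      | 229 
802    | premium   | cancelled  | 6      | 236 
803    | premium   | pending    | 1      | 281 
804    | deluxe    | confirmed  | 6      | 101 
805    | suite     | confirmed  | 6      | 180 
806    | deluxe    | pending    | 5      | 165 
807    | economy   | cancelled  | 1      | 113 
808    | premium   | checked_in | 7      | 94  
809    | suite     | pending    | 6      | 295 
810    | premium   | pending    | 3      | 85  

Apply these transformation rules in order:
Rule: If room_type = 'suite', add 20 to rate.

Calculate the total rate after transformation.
1819

Step 1: Count records where room_type = 'suite': 2
Step 2: Total bonus added: 2 × 20 = 40
Step 3: Original sum of rate: 1779
Step 4: Final sum = 1779 + 40 = 1819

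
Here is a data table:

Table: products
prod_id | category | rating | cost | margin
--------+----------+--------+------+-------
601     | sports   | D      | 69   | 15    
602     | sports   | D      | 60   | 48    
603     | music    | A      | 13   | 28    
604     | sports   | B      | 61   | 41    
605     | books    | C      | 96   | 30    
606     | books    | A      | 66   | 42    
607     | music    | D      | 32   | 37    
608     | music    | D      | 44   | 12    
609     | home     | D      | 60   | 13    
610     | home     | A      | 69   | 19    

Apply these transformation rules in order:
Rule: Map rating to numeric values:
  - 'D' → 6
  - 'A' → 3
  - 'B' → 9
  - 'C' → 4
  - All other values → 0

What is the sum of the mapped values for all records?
52

Step 1: Apply mapping to each record
Step 2: Count by status:
  'D': 5 records × 6 = 30
  'A': 3 records × 3 = 9
  'B': 1 records × 9 = 9
  'C': 1 records × 4 = 4
Step 3: Sum all mapped values = 52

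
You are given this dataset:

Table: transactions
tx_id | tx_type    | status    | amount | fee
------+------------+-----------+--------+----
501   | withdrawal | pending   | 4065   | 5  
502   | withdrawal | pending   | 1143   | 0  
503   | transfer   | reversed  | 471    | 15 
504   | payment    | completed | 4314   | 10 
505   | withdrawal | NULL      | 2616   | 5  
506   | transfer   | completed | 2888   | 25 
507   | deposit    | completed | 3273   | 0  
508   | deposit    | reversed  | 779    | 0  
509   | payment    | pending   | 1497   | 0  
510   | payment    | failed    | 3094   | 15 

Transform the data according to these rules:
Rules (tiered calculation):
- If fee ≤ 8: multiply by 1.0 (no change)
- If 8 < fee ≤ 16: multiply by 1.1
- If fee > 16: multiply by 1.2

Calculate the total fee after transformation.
84.0

Step 1: Tier 1 (fee ≤ 8): 6 records, sum = 10 × 1.0 = 10.0
Step 2: Tier 2 (8 < fee ≤ 16): 3 records, sum = 40 × 1.1 = 44.0
Step 3: Tier 3 (fee > 16): 1 records, sum = 25 × 1.2 = 30.0
Step 4: Final sum = 10.0 + 44.0 + 30.0 = 84.0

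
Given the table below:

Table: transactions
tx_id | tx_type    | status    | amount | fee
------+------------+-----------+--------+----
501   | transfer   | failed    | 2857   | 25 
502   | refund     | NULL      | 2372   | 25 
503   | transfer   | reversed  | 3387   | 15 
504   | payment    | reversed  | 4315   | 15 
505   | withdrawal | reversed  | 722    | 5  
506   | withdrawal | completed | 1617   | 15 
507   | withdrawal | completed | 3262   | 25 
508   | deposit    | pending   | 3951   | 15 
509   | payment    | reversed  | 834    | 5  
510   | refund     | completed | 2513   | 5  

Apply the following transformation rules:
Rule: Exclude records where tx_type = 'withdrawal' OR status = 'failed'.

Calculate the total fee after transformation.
80

Step 1: Find records where tx_type = 'withdrawal' OR status = 'failed'
Step 2: 4 records match, summing to 70
Step 3: Original sum: 150
Step 4: Remaining sum = 150 - 70 = 80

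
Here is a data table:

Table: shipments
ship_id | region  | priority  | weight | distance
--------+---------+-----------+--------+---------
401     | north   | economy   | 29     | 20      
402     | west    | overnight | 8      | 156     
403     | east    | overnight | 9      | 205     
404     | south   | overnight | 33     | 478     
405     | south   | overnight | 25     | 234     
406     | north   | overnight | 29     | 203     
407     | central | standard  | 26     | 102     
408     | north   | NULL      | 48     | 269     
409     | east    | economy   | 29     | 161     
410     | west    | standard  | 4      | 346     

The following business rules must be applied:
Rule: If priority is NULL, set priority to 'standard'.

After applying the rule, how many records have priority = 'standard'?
3

Step 1: Count records where priority IS NULL
Step 2: Found 1 records with NULL priority
Step 3: These records will have priority set to 'standard'
Step 4: Records already having priority = 'standard': 2
Step 5: Answer: 1 + 2 = 3 records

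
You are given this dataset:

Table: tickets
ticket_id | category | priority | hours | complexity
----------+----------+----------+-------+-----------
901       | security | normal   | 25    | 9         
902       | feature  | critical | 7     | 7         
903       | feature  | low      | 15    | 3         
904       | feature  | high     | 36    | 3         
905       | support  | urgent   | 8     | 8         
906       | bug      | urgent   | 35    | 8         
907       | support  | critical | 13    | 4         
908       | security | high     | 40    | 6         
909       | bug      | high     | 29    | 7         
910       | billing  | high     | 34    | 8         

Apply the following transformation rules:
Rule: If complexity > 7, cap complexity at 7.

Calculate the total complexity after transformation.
58

Step 1: 4 records have complexity > 7
Step 2: These records originally summed to 33
Step 3: After capping: 4 × 7 = 28
Step 4: Unaffected records sum: 30
Step 5: Final sum = 28 + 30 = 58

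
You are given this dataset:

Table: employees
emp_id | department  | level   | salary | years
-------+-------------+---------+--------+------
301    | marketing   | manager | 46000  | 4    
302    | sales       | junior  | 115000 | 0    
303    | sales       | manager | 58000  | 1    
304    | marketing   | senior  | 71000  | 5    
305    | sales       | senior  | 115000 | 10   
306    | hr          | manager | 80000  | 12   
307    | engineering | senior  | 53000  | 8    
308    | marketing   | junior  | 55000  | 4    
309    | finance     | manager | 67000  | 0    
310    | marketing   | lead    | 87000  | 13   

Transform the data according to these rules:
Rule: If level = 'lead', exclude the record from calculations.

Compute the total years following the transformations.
44

Step 1: Identify records where level = 'lead'
Step 2: The excluded records sum to 13
Step 3: Original total years = 57
Step 4: Remaining total = 57 - 13 = 44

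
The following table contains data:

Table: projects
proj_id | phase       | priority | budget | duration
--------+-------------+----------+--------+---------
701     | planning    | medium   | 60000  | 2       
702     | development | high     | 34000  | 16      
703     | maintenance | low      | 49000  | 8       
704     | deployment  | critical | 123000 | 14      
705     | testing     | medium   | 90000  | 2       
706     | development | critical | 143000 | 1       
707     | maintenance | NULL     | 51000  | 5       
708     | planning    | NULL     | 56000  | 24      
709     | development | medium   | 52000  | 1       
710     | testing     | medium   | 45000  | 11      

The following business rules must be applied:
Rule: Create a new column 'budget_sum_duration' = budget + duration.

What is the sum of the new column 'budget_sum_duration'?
703084

Step 1: For each record, compute budget + duration
Example calculations:
  60000 + 2 = 60002
  34000 + 16 = 34016
  49000 + 8 = 49008
  ...
Step 2: Sum all derived values
Step 3: Total = 703084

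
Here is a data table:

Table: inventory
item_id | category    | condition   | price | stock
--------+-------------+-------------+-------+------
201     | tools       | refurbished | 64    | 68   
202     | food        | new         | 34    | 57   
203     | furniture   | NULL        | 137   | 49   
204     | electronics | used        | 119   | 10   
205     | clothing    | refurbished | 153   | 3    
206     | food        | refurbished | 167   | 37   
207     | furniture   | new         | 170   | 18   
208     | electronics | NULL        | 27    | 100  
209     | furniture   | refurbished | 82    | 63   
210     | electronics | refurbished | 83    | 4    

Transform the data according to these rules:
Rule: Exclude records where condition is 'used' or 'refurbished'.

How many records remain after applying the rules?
4

Step 1: Count records to exclude
  - 1 (used) + 5 (refurbished) = 6 records
Step 2: Total records: 10
Step 3: Remaining = 10 - 6 = 4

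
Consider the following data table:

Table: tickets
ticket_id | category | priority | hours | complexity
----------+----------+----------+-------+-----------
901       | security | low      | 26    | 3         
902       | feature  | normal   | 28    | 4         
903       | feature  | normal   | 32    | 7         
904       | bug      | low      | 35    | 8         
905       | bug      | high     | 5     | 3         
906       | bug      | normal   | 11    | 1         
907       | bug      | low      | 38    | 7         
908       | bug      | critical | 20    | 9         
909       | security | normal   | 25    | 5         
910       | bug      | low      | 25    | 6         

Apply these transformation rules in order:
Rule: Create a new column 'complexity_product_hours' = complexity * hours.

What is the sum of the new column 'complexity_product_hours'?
1441

Step 1: For each record, compute complexity * hours
Example calculations:
  3 * 26 = 78
  4 * 28 = 112
  7 * 32 = 224
  ...
Step 2: Sum all derived values
Step 3: Total = 1441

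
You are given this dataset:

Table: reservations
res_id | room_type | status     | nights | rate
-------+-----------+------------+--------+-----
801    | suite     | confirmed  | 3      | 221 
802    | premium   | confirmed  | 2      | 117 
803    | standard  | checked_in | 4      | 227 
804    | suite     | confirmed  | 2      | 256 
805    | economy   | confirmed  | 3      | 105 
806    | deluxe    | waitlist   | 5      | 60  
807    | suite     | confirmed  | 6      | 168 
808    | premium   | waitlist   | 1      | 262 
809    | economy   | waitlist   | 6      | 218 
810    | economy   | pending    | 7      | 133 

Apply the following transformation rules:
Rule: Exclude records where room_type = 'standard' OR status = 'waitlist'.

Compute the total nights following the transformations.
23

Step 1: Find records where room_type = 'standard' OR status = 'waitlist'
Step 2: 4 records match, summing to 16
Step 3: Original sum: 39
Step 4: Remaining sum = 39 - 16 = 23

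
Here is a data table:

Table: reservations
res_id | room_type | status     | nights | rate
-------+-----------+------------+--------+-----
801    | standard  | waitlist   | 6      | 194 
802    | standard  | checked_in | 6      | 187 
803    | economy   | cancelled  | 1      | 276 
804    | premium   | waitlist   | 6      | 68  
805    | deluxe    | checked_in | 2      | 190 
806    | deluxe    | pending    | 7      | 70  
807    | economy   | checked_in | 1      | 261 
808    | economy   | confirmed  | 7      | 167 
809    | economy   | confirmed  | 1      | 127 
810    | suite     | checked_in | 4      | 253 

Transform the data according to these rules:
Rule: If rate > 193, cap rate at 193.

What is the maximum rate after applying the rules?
193

Step 1: Original maximum rate = 276
Step 2: Apply cap at 193
Step 3: 4 records had rate > 193 and were capped
Step 4: Maximum after transformation = 193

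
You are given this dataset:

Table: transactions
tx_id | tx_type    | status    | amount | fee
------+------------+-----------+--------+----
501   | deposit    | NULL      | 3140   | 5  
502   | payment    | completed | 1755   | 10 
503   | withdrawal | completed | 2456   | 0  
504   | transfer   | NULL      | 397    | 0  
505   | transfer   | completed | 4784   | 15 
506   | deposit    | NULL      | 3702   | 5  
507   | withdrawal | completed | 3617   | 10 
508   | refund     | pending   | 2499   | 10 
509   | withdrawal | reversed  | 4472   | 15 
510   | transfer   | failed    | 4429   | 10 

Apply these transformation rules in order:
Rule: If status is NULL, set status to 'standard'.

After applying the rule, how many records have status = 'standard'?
3

Step 1: Count records where status IS NULL
Step 2: Found 3 records with NULL status
Step 3: These records will have status set to 'standard'
Step 4: Records already having status = 'standard': 0
Step 5: Answer: 3 + 0 = 3 records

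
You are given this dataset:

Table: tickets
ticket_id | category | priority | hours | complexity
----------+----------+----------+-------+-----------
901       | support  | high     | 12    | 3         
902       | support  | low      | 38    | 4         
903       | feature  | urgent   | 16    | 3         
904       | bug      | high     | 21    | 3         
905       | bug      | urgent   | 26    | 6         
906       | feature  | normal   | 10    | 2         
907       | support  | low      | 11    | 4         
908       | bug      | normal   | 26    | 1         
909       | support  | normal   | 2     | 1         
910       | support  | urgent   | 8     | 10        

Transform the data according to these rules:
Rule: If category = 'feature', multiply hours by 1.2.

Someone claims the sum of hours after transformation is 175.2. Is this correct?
Yes, the result is correct.

Step 1: Calculate the correct sum after transformation
Step 2: Apply multiplier 1.2 to records where category = 'feature'
Step 3: Correct result = 175.2
Step 4: Claimed result = 175.2
Step 5: 175.2 = 175.2 ✓
Conclusion: The claimed result is correct.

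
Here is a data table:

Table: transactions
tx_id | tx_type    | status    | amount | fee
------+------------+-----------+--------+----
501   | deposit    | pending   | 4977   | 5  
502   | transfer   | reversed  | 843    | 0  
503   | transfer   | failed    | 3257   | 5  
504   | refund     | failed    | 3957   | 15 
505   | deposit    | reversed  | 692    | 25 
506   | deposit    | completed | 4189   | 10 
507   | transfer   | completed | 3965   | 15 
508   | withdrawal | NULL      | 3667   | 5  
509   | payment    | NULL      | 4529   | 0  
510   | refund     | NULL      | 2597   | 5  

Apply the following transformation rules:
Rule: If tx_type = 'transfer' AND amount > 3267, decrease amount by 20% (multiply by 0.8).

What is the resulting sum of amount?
31880.0

Step 1: Find records where tx_type = 'transfer' AND amount > 3267
Step 2: 1 records match, summing to 3965
Step 3: After multiplier: 3965 × 0.8 = 3172.0
Step 4: Unaffected records sum: 28708
Step 5: Final sum = 3172.0 + 28708 = 31880.0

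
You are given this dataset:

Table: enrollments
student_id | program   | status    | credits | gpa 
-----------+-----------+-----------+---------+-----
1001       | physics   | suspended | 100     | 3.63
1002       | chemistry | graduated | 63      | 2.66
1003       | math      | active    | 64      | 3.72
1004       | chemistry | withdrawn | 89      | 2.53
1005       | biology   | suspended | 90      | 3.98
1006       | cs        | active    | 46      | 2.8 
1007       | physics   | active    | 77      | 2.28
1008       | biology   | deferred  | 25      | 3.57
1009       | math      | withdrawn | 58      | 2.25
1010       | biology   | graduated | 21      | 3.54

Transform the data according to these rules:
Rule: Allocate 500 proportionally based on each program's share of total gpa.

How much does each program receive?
biology: 179.1, chemistry: 83.82, cs: 45.22, math: 96.41, physics: 95.45

Step 1: Calculate total gpa = 30.96
Step 2: Calculate each program's proportion:
  biology: 11.09/30.96 = 35.82% → 179.1
  chemistry: 5.19/30.96 = 16.76% → 83.82
  cs: 2.8/30.96 = 9.04% → 45.22
  math: 5.97/30.96 = 19.28% → 96.41
  physics: 5.91/30.96 = 19.09% → 95.45
Step 3: Verify: sum of allocations ≈ 500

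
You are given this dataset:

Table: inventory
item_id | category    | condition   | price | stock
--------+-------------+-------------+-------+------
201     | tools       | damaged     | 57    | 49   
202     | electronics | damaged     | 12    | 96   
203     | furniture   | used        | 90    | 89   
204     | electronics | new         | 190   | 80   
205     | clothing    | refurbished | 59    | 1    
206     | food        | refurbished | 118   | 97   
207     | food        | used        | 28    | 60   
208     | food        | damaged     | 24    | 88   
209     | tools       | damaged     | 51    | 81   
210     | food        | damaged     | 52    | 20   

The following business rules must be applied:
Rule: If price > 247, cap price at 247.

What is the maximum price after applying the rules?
190

Step 1: Original maximum price = 190
Step 2: Check cap of 247 against maximum
Step 3: No records exceed the cap (max 190 <= cap 247), so no capping applies
Step 4: Maximum after transformation = 190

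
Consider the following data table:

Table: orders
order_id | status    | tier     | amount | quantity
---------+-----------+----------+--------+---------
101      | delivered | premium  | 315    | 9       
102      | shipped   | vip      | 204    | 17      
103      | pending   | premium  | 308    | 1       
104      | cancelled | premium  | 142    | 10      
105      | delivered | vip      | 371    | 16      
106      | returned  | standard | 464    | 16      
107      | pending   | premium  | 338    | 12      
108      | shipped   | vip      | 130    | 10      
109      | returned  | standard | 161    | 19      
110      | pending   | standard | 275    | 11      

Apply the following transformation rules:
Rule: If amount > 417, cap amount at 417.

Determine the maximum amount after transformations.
417

Step 1: Original maximum amount = 464
Step 2: Apply cap at 417
Step 3: 1 records had amount > 417 and were capped
Step 4: Maximum after transformation = 417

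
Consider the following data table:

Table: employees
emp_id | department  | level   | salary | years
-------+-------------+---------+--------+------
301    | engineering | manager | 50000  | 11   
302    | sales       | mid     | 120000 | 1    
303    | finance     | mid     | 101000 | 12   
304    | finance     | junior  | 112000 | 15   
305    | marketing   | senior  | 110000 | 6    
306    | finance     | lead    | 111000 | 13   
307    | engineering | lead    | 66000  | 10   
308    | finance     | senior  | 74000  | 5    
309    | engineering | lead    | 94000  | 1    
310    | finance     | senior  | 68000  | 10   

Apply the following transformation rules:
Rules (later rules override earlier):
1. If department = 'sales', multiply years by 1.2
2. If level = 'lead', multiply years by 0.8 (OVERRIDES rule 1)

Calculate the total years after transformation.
79.4

Step 1: Rule 2 takes priority for records with level = 'lead'
  - 3 records: 24 × 0.8 = 19.2
Step 2: Rule 1 applies to remaining records with department = 'sales'
  - 1 records: 1 × 1.2 = 1.2
Step 3: Other records unchanged: 59
Step 4: Final sum = 19.2 + 1.2 + 59 = 79.4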